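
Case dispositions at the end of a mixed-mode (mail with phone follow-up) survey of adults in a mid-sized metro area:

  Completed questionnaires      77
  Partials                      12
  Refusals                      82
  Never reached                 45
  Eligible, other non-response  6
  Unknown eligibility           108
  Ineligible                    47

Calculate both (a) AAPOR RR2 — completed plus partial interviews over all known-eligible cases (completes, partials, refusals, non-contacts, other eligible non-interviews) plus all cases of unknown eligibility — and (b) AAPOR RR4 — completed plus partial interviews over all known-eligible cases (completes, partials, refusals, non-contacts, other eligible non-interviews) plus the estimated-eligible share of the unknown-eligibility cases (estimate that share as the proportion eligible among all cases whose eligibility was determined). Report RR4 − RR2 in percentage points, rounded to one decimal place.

1.6

Top: 77 + 12 = 89
Denom: 77 + 12 + 82 + 45 + 6 + 108 = 330
RR2 = 89 / 330 = 0.2697
Eligible (known): 77 + 12 + 82 + 45 + 6 = 222
e = 222 / (222 + 47) = 222 / 269 = 0.8253
Estimated eligible among unknowns: 0.8253 × 108 = 89.13
Denom: 222 + 89.13 = 311.13
RR4 = 89 / 311.13 = 0.2861
Difference = 28.61 − 26.97 = 1.64 percentage points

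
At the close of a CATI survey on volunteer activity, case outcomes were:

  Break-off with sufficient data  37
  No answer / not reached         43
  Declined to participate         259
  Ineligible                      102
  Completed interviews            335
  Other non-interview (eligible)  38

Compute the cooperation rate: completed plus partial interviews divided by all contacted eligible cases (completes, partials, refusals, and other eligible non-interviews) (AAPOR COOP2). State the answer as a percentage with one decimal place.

Top = 335 + 37 = 372
Denominator = 335 + 37 + 259 + 38 = 669
COOP2 = 372 / 669 = 0.5561

55.6%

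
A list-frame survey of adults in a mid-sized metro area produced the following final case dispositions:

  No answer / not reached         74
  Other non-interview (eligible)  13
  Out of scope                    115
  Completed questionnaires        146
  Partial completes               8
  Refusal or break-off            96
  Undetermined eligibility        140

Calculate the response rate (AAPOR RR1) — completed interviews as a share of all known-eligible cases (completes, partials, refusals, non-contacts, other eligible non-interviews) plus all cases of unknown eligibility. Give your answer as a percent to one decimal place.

Numerator = 146
Base = 146 + 8 + 96 + 74 + 13 + 140 = 477
RR1 = 146 / 477 = 0.3061

30.6%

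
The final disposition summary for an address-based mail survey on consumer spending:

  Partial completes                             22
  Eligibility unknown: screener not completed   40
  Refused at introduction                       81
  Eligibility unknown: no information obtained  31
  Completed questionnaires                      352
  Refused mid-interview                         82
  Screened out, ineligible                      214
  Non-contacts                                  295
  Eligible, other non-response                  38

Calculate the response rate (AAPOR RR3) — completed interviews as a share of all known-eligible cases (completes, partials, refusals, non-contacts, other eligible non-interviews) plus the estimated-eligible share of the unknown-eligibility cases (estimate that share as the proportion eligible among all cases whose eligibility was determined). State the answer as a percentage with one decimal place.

38.0%

Declined to participate = 81 + 82 = 163
Undetermined eligibility = 40 + 31 = 71
Num → 352
Eligible (known) → 352 + 22 + 163 + 295 + 38 = 870
e = 870 / (870 + 214) = 870 / 1084 = 0.8026
Estimated eligible among unknowns → 0.8026 × 71 = 56.98
Denominator → 870 + 56.98 = 926.98
RR3 = 352 / 926.98 = 0.3797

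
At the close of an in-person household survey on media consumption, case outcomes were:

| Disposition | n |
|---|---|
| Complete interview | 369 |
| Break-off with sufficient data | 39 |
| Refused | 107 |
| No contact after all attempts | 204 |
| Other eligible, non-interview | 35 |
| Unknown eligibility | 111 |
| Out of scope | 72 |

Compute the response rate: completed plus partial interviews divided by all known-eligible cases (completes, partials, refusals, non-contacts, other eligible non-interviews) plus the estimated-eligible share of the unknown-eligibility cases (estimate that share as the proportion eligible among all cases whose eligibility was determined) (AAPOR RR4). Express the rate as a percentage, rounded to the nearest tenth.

Num → 369 + 39 = 408
Eligible (known) → 369 + 39 + 107 + 204 + 35 = 754
e = 754 / (754 + 72) = 754 / 826 = 0.9128
e × U → 0.9128 × 111 = 101.32
Base → 754 + 101.32 = 855.32
RR4 = 408 / 855.32 = 0.4770

47.7%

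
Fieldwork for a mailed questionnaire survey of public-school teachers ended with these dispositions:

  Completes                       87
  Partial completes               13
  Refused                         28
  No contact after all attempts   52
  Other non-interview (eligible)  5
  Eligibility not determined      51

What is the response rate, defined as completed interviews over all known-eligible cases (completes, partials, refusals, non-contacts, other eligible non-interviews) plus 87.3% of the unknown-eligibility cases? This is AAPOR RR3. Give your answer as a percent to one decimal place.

Top → 87
Known eligible → 87 + 13 + 28 + 52 + 5 = 185
Estimated eligible among unknowns → 0.8730 × 51 = 44.52
Base → 185 + 44.52 = 229.52
RR3 = 87 / 229.52 = 0.3791

37.9%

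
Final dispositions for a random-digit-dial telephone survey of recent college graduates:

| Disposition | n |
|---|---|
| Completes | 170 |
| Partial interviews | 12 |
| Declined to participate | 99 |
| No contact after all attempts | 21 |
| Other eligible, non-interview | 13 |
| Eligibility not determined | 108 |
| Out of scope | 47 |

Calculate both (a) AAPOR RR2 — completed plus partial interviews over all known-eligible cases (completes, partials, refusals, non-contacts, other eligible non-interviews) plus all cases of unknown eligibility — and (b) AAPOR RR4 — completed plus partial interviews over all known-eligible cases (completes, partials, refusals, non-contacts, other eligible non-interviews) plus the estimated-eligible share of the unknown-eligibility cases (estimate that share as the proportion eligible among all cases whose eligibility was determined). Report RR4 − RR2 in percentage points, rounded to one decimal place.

1.5

Num: 170 + 12 = 182
Denominator: 170 + 12 + 99 + 21 + 13 + 108 = 423
RR2 = 182 / 423 = 0.4303
Determined eligible: 170 + 12 + 99 + 21 + 13 = 315
e = 315 / (315 + 47) = 315 / 362 = 0.8702
e × U: 0.8702 × 108 = 93.98
Denominator: 315 + 93.98 = 408.98
RR4 = 182 / 408.98 = 0.4450
Difference = 44.50 − 43.03 = 1.47 percentage points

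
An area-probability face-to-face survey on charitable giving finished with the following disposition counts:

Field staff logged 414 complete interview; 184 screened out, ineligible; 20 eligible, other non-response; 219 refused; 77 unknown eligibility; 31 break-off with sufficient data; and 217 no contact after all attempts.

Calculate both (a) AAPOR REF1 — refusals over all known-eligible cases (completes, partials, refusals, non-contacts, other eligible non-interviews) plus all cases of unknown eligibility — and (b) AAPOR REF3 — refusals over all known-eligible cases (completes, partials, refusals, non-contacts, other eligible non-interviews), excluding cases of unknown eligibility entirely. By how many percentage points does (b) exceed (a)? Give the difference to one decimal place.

Numerator = 219
Base = 414 + 31 + 219 + 217 + 20 + 77 = 978
REF1 = 219 / 978 = 0.2239
Base = 414 + 31 + 219 + 217 + 20 = 901
REF3 = 219 / 901 = 0.2431
Difference = 24.31 − 22.39 = 1.92 percentage points

1.9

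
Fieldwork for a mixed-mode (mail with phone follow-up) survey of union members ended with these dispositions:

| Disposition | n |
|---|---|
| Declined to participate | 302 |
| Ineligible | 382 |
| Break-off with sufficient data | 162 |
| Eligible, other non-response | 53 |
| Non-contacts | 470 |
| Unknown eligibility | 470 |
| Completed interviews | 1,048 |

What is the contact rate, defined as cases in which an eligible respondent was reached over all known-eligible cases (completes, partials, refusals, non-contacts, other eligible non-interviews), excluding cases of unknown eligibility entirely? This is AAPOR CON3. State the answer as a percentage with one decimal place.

Top = 1048 + 162 + 302 + 53 = 1565
Base = 1048 + 162 + 302 + 470 + 53 = 2035
CON3 = 1565 / 2035 = 0.7690

76.9%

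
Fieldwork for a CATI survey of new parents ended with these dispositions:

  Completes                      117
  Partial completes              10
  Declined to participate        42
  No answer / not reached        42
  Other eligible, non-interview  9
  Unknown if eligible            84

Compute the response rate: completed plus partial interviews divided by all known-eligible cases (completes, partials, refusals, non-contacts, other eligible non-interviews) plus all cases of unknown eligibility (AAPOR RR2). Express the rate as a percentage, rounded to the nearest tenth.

Numerator = 117 + 10 = 127
Denominator = 117 + 10 + 42 + 42 + 9 + 84 = 304
RR2 = 127 / 304 = 0.4178

41.8%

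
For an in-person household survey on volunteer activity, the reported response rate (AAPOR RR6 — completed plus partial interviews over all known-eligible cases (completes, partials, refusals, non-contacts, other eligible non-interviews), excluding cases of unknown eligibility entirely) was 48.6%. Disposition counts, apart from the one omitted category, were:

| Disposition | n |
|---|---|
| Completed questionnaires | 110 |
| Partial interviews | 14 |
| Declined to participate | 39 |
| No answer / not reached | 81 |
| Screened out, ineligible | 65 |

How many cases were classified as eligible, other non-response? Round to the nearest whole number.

11

Num = 110 + 14 = 124
RR6 = 124 / D = 0.486
D = 124 / 0.486 = 255.1
Rest of base = 244
eligible, other non-response = 255.1 − 244 ≈ 11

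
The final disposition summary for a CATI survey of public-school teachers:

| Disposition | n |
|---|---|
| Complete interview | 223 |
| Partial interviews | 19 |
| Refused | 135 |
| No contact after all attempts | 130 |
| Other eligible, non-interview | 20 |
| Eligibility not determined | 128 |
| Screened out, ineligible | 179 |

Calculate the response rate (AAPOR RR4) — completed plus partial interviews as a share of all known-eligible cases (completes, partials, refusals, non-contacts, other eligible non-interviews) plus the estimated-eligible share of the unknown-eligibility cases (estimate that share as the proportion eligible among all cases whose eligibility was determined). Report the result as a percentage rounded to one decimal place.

38.9%

Top → 223 + 19 = 242
Determined eligible → 223 + 19 + 135 + 130 + 20 = 527
e = 527 / (527 + 179) = 527 / 706 = 0.7465
e × U → 0.7465 × 128 = 95.55
Denominator → 527 + 95.55 = 622.55
RR4 = 242 / 622.55 = 0.3887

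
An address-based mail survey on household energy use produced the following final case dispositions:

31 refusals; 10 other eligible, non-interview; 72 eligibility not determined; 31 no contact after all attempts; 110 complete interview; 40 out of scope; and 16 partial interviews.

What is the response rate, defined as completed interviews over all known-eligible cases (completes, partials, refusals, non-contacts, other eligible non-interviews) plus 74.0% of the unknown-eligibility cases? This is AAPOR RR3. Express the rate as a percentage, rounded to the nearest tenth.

Numerator → 110
Eligible (known) → 110 + 16 + 31 + 31 + 10 = 198
Eligible share of unknowns → 0.7400 × 72 = 53.28
Denom → 198 + 53.28 = 251.28
RR3 = 110 / 251.28 = 0.4378

43.8%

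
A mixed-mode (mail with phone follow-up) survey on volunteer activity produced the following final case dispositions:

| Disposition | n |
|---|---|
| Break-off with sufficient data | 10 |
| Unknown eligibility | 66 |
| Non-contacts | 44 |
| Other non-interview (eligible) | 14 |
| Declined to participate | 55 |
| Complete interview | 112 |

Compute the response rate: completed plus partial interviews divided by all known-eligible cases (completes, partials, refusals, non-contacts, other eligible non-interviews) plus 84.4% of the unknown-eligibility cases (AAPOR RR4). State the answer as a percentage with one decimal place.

42.0%

Top: 112 + 10 = 122
Determined eligible: 112 + 10 + 55 + 44 + 14 = 235
Eligible share of unknowns: 0.8440 × 66 = 55.70
Base: 235 + 55.70 = 290.70
RR4 = 122 / 290.70 = 0.4197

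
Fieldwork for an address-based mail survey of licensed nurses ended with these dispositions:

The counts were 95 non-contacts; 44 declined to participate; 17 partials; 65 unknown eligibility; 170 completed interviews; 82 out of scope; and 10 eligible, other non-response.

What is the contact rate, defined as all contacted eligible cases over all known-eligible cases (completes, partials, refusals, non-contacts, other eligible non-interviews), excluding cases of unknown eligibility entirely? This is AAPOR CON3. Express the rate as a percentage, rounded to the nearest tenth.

71.7%

Num = 170 + 17 + 44 + 10 = 241
Denom = 170 + 17 + 44 + 95 + 10 = 336
CON3 = 241 / 336 = 0.7173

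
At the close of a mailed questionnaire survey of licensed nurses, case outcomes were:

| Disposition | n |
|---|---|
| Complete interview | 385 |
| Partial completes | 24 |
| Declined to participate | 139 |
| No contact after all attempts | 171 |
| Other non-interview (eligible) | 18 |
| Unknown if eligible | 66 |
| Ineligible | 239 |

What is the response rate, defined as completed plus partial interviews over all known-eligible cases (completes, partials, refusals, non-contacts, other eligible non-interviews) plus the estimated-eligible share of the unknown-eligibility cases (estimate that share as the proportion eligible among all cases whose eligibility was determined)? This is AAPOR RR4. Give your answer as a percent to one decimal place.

Top = 385 + 24 = 409
Determined eligible = 385 + 24 + 139 + 171 + 18 = 737
e = 737 / (737 + 239) = 737 / 976 = 0.7551
e × U = 0.7551 × 66 = 49.84
Denominator = 737 + 49.84 = 786.84
RR4 = 409 / 786.84 = 0.5198

52.0%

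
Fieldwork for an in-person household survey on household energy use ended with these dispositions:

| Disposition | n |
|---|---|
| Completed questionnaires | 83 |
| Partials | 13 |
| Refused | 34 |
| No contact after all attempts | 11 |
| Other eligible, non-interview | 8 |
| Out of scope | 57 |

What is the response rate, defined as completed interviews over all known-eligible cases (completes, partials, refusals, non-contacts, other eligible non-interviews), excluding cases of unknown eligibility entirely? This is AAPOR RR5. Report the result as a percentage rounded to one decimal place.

Num = 83
Base = 83 + 13 + 34 + 11 + 8 = 149
RR5 = 83 / 149 = 0.5570

55.7%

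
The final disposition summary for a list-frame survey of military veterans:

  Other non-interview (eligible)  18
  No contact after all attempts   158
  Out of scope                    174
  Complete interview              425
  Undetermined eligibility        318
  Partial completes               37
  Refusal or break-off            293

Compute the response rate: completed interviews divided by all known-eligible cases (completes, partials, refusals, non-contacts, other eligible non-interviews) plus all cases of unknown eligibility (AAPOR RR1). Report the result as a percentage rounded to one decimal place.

34.0%

Num = 425
Base = 425 + 37 + 293 + 158 + 18 + 318 = 1249
RR1 = 425 / 1249 = 0.3403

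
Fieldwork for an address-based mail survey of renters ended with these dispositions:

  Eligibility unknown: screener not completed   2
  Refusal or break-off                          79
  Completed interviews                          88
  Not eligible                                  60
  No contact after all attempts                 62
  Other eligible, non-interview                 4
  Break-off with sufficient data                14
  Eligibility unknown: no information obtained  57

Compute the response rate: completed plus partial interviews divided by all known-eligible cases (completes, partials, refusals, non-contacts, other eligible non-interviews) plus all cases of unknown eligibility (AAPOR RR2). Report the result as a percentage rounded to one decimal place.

Unknown eligibility = 2 + 57 = 59
Numerator → 88 + 14 = 102
Denom → 88 + 14 + 79 + 62 + 4 + 59 = 306
RR2 = 102 / 306 = 0.3333

33.3%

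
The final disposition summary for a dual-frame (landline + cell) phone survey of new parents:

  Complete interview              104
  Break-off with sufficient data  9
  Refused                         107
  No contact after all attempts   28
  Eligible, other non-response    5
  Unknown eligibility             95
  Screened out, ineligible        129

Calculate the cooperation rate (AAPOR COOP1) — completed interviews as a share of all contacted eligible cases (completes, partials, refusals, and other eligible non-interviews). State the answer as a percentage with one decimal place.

46.2%

Numerator: 104
Denominator: 104 + 9 + 107 + 5 = 225
COOP1 = 104 / 225 = 0.4622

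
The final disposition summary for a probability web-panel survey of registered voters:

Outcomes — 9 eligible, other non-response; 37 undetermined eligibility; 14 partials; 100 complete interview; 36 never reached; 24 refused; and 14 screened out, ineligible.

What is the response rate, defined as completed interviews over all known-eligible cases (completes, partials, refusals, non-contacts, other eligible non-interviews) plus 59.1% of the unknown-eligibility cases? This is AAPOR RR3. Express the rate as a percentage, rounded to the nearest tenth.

Num → 100
Eligible (known) → 100 + 14 + 24 + 36 + 9 = 183
Estimated eligible among unknowns → 0.5910 × 37 = 21.87
Denominator → 183 + 21.87 = 204.87
RR3 = 100 / 204.87 = 0.4881

48.8%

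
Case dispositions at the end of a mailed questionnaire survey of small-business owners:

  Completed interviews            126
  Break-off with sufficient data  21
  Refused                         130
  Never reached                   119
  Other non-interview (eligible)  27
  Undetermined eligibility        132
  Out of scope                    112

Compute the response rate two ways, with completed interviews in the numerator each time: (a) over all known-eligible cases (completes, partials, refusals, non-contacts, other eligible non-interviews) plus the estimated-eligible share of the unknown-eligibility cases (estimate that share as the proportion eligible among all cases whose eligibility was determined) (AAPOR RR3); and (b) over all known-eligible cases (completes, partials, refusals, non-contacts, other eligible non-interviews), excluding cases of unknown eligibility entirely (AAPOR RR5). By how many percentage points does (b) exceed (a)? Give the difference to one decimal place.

5.9

Numerator = 126
Eligible (known) = 126 + 21 + 130 + 119 + 27 = 423
e = 423 / (423 + 112) = 423 / 535 = 0.7907
Estimated eligible among unknowns = 0.7907 × 132 = 104.37
Denominator = 423 + 104.37 = 527.37
RR3 = 126 / 527.37 = 0.2389
Denominator = 126 + 21 + 130 + 119 + 27 = 423
RR5 = 126 / 423 = 0.2979
Difference = 29.79 − 23.89 = 5.90 percentage points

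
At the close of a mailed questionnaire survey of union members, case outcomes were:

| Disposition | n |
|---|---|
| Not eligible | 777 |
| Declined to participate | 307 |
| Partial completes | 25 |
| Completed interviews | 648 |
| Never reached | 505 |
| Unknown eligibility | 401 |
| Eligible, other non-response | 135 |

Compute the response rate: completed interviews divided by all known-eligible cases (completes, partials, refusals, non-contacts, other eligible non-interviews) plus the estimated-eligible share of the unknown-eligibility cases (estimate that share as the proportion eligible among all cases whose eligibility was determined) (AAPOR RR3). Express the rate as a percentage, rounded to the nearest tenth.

Numerator → 648
Known eligible → 648 + 25 + 307 + 505 + 135 = 1620
e = 1620 / (1620 + 777) = 1620 / 2397 = 0.6758
e × U → 0.6758 × 401 = 271.00
Denom → 1620 + 271.00 = 1891.00
RR3 = 648 / 1891.00 = 0.3427

34.3%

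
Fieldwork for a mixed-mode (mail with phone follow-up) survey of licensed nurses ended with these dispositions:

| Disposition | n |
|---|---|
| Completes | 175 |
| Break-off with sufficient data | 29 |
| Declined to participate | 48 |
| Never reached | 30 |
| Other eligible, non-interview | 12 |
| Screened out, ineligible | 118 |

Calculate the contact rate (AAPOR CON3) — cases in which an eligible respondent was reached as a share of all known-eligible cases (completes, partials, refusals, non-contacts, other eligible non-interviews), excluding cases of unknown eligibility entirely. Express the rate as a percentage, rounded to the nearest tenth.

89.8%

Top: 175 + 29 + 48 + 12 = 264
Denom: 175 + 29 + 48 + 30 + 12 = 294
CON3 = 264 / 294 = 0.8980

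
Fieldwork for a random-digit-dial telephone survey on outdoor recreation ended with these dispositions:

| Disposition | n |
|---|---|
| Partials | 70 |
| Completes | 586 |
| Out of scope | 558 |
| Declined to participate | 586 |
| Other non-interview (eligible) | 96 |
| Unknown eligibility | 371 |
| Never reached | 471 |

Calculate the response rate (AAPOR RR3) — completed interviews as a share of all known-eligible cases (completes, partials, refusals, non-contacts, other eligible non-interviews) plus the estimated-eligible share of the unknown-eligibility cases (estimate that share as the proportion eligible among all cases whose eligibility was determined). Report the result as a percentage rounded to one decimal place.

Top = 586
Determined eligible = 586 + 70 + 586 + 471 + 96 = 1809
e = 1809 / (1809 + 558) = 1809 / 2367 = 0.7643
Estimated eligible among unknowns = 0.7643 × 371 = 283.56
Base = 1809 + 283.56 = 2092.56
RR3 = 586 / 2092.56 = 0.2800

28.0%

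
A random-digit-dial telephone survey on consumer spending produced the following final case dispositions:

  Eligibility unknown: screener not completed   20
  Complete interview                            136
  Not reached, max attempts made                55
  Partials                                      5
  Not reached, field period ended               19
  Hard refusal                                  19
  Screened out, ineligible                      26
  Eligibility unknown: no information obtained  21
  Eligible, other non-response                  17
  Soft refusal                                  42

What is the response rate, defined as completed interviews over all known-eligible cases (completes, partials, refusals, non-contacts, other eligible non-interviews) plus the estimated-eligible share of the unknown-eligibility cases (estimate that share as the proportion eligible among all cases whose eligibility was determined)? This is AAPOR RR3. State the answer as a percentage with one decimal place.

Refusal or break-off = 19 + 42 = 61
No contact after all attempts = 19 + 55 = 74
Undetermined eligibility = 20 + 21 = 41
Num: 136
Determined eligible: 136 + 5 + 61 + 74 + 17 = 293
e = 293 / (293 + 26) = 293 / 319 = 0.9185
Estimated eligible among unknowns: 0.9185 × 41 = 37.66
Denom: 293 + 37.66 = 330.66
RR3 = 136 / 330.66 = 0.4113

41.1%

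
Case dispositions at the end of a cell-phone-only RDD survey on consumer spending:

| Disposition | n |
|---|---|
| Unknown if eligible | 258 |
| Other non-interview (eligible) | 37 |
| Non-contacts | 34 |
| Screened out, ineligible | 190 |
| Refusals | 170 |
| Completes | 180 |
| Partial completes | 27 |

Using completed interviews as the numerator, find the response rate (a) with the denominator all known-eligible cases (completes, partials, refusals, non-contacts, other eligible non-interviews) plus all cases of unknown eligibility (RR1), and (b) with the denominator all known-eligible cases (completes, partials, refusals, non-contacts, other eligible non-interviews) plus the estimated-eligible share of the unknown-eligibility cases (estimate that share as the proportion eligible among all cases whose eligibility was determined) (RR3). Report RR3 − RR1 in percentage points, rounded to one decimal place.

3.1

Num = 180
Denom = 180 + 27 + 170 + 34 + 37 + 258 = 706
RR1 = 180 / 706 = 0.2550
Determined eligible = 180 + 27 + 170 + 34 + 37 = 448
e = 448 / (448 + 190) = 448 / 638 = 0.7022
Estimated eligible among unknowns = 0.7022 × 258 = 181.17
Denom = 448 + 181.17 = 629.17
RR3 = 180 / 629.17 = 0.2861
Difference = 28.61 − 25.50 = 3.11 percentage points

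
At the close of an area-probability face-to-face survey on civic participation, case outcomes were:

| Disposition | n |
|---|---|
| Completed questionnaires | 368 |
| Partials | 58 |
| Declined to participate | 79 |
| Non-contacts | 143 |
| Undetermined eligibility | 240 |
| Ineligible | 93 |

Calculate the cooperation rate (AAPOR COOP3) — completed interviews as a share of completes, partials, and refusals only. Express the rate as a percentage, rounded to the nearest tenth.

72.9%

Top = 368
Denom = 368 + 58 + 79 = 505
COOP3 = 368 / 505 = 0.7287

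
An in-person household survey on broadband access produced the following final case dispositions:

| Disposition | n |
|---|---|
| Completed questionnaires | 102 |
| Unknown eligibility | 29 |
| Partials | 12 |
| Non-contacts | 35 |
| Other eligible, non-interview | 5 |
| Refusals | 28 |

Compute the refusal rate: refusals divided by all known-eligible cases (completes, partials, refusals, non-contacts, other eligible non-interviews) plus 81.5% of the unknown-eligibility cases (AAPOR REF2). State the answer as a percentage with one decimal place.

Top: 28
Determined eligible: 102 + 12 + 28 + 35 + 5 = 182
Estimated eligible among unknowns: 0.8150 × 29 = 23.63
Denom: 182 + 23.63 = 205.63
REF2 = 28 / 205.63 = 0.1362

13.6%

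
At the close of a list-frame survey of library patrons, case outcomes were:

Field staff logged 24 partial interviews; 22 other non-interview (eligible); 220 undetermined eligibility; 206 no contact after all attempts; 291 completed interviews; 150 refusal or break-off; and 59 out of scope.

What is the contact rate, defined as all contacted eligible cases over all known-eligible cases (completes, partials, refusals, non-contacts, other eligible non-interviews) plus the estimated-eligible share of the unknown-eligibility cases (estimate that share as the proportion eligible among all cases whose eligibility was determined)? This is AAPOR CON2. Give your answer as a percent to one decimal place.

54.4%

Num → 291 + 24 + 150 + 22 = 487
Determined eligible → 291 + 24 + 150 + 206 + 22 = 693
e = 693 / (693 + 59) = 693 / 752 = 0.9215
Eligible share of unknowns → 0.9215 × 220 = 202.73
Denom → 693 + 202.73 = 895.73
CON2 = 487 / 895.73 = 0.5437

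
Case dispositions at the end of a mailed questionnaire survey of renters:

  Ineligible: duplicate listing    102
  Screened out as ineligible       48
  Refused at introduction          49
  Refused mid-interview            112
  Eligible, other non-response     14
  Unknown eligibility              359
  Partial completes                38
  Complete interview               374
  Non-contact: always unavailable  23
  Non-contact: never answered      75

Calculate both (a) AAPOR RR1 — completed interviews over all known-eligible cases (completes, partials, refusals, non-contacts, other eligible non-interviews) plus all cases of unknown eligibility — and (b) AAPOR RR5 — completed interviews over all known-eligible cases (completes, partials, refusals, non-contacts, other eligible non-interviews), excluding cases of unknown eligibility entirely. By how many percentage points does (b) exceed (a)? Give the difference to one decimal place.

18.8

Refused = 49 + 112 = 161
No contact after all attempts = 75 + 23 = 98
Screened out, ineligible = 48 + 102 = 150
Top: 374
Base: 374 + 38 + 161 + 98 + 14 + 359 = 1044
RR1 = 374 / 1044 = 0.3582
Base: 374 + 38 + 161 + 98 + 14 = 685
RR5 = 374 / 685 = 0.5460
Difference = 54.60 − 35.82 = 18.78 percentage points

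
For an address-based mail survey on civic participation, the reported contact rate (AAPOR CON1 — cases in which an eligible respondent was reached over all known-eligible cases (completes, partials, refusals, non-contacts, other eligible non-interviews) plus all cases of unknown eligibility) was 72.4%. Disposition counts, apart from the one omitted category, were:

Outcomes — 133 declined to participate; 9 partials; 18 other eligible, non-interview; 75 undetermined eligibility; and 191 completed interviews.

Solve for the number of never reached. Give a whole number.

59

Numerator → 191 + 9 + 133 + 18 = 351
CON1 = 351 / D = 0.724
D = 351 / 0.724 = 484.8
Other denominator terms total 426
never reached = 484.8 − 426 ≈ 59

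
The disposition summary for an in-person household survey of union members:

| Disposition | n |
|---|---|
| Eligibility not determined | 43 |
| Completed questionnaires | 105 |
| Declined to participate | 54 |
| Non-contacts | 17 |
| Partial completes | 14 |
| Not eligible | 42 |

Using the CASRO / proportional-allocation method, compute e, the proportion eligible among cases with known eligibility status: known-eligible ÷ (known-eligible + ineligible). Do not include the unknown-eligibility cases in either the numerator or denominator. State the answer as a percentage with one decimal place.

81.9%

Known eligible: 105 + 14 + 54 + 17 = 190
e = 190 / (190 + 42) = 190 / 232 = 0.8190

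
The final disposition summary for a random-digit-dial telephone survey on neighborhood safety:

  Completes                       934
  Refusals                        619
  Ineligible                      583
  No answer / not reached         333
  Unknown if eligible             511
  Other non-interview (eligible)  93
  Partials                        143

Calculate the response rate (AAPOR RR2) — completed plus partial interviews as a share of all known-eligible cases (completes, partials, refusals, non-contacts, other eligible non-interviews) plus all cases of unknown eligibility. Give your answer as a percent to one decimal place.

40.9%

Top → 934 + 143 = 1077
Denom → 934 + 143 + 619 + 333 + 93 + 511 = 2633
RR2 = 1077 / 2633 = 0.4090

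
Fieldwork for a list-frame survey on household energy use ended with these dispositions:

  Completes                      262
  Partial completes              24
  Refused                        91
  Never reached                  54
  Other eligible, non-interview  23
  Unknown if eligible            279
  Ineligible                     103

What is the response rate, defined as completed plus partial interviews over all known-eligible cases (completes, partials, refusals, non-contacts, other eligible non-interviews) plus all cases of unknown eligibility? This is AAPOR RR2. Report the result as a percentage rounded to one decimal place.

39.0%

Top → 262 + 24 = 286
Denominator → 262 + 24 + 91 + 54 + 23 + 279 = 733
RR2 = 286 / 733 = 0.3902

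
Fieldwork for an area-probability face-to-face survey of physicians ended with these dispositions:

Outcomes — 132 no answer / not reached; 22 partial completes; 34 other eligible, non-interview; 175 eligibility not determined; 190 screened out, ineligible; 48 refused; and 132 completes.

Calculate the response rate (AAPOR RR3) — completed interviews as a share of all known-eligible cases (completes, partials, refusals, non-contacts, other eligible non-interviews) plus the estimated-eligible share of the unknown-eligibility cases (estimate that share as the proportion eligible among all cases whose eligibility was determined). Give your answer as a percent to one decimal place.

Numerator: 132
Eligible (known): 132 + 22 + 48 + 132 + 34 = 368
e = 368 / (368 + 190) = 368 / 558 = 0.6595
Estimated eligible among unknowns: 0.6595 × 175 = 115.41
Base: 368 + 115.41 = 483.41
RR3 = 132 / 483.41 = 0.2731

27.3%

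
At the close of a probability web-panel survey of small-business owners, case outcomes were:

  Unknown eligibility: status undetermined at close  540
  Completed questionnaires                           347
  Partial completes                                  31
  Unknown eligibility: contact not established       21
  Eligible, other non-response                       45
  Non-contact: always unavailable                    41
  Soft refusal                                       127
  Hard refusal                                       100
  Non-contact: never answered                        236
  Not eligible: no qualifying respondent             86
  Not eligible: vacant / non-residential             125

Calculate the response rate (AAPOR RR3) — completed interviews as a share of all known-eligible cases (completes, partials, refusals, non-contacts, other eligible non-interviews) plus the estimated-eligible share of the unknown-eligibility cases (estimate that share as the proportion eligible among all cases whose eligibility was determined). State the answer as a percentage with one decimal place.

Refusals = 100 + 127 = 227
Non-contacts = 236 + 41 = 277
Undetermined eligibility = 21 + 540 = 561
Out of scope = 86 + 125 = 211
Numerator → 347
Known eligible → 347 + 31 + 227 + 277 + 45 = 927
e = 927 / (927 + 211) = 927 / 1138 = 0.8146
e × U → 0.8146 × 561 = 456.99
Base → 927 + 456.99 = 1383.99
RR3 = 347 / 1383.99 = 0.2507

25.1%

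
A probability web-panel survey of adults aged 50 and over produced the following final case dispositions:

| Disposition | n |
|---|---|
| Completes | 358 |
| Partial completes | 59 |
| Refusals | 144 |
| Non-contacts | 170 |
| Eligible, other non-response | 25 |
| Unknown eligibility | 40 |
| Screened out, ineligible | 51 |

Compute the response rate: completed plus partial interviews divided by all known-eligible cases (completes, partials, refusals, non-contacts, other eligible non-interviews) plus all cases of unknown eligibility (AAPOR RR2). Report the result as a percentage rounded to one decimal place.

52.4%

Num: 358 + 59 = 417
Denom: 358 + 59 + 144 + 170 + 25 + 40 = 796
RR2 = 417 / 796 = 0.5239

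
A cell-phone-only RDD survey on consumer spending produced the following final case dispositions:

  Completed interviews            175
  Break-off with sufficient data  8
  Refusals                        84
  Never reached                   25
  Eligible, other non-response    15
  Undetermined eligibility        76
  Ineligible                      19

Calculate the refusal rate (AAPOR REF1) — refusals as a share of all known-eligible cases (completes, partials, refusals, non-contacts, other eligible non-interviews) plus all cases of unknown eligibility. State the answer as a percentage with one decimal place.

Num → 84
Denom → 175 + 8 + 84 + 25 + 15 + 76 = 383
REF1 = 84 / 383 = 0.2193

21.9%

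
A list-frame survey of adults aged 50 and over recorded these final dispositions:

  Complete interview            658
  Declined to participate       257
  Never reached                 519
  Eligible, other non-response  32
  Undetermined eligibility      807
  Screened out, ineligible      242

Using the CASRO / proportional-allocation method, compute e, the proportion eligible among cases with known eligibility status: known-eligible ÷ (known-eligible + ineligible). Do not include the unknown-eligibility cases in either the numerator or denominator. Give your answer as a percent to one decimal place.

85.8%

Known eligible: 658 + 257 + 519 + 32 = 1466
e = 1466 / (1466 + 242) = 1466 / 1708 = 0.8583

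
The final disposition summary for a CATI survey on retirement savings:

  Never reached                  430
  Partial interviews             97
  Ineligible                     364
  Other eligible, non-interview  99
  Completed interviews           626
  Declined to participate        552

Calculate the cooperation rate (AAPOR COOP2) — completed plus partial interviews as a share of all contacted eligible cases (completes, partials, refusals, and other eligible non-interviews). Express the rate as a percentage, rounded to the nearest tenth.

52.6%

Num = 626 + 97 = 723
Denominator = 626 + 97 + 552 + 99 = 1374
COOP2 = 723 / 1374 = 0.5262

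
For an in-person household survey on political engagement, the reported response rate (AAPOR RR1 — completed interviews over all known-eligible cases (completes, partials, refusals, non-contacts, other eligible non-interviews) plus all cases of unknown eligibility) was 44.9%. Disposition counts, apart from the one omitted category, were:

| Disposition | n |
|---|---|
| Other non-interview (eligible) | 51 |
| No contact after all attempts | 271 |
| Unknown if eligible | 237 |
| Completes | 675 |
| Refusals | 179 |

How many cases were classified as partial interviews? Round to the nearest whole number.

90

RR1 = 675 / D = 0.449
D = 675 / 0.449 = 1503.3
Rest of base = 1413
partial interviews = 1503.3 − 1413 ≈ 90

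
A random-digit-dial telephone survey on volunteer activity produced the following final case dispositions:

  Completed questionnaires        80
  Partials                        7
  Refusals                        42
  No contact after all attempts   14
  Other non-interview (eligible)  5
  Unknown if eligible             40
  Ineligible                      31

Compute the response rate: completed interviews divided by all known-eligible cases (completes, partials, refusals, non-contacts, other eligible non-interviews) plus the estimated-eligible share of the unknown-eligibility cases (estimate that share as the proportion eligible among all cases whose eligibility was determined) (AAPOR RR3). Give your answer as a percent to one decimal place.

44.2%

Numerator: 80
Known eligible: 80 + 7 + 42 + 14 + 5 = 148
e = 148 / (148 + 31) = 148 / 179 = 0.8268
Eligible share of unknowns: 0.8268 × 40 = 33.07
Denom: 148 + 33.07 = 181.07
RR3 = 80 / 181.07 = 0.4418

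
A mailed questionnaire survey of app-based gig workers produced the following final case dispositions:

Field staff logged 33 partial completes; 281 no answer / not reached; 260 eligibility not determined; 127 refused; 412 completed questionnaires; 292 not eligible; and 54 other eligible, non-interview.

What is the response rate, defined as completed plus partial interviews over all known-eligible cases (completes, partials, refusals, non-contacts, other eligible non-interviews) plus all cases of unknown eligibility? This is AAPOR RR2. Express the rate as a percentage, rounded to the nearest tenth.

38.1%

Top = 412 + 33 = 445
Denominator = 412 + 33 + 127 + 281 + 54 + 260 = 1167
RR2 = 445 / 1167 = 0.3813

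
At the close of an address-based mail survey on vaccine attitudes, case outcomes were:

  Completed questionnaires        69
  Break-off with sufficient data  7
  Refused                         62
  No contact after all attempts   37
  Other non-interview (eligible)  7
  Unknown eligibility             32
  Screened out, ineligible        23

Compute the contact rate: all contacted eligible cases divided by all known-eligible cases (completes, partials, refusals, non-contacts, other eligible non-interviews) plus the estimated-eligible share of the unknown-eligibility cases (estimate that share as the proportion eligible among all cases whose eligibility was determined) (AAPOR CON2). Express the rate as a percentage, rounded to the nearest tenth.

68.9%

Numerator: 69 + 7 + 62 + 7 = 145
Known eligible: 69 + 7 + 62 + 37 + 7 = 182
e = 182 / (182 + 23) = 182 / 205 = 0.8878
Estimated eligible among unknowns: 0.8878 × 32 = 28.41
Base: 182 + 28.41 = 210.41
CON2 = 145 / 210.41 = 0.6891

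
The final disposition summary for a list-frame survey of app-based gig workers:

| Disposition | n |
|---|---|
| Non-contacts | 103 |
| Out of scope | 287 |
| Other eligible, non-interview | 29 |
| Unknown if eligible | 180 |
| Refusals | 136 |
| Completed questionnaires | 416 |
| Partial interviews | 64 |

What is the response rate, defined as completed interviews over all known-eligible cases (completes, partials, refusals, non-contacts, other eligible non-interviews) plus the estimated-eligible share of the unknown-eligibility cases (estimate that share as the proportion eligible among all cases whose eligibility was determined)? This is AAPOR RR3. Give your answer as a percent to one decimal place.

47.4%

Numerator → 416
Eligible (known) → 416 + 64 + 136 + 103 + 29 = 748
e = 748 / (748 + 287) = 748 / 1035 = 0.7227
Eligible share of unknowns → 0.7227 × 180 = 130.09
Base → 748 + 130.09 = 878.09
RR3 = 416 / 878.09 = 0.4738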